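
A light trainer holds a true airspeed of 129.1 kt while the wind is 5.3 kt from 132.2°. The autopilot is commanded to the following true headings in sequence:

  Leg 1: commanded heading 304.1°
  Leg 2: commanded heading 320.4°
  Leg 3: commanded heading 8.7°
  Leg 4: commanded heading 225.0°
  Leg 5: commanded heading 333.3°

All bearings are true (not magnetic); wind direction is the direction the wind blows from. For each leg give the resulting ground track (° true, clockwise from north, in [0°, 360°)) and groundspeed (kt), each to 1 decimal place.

Leg 1: heading 304.1°; drift +0.3° → track 304.4°, groundspeed 134.3 kt
Leg 2: heading 320.4°; drift -0.3° → track 320.1°, groundspeed 134.3 kt
Leg 3: heading 8.7°; drift -1.9° → track 6.8°, groundspeed 132.1 kt
Leg 4: heading 225.0°; drift +2.3° → track 227.3°, groundspeed 129.5 kt
Leg 5: heading 333.3°; drift -0.8° → track 332.5°, groundspeed 134.1 kt

Leg 1: track=304.4°, groundspeed=134.3 kt
Leg 2: track=320.1°, groundspeed=134.3 kt
Leg 3: track=6.8°, groundspeed=132.1 kt
Leg 4: track=227.3°, groundspeed=129.5 kt
Leg 5: track=332.5°, groundspeed=134.1 kt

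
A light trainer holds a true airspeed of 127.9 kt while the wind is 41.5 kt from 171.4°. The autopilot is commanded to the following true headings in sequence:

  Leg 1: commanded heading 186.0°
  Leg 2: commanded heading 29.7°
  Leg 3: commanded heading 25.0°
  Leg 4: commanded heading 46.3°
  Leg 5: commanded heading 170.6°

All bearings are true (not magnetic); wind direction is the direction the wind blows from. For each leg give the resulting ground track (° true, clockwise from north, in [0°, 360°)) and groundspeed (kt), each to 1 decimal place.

Leg 1: heading 186.0°; drift +6.8° → track 192.8°, groundspeed 88.4 kt
Leg 2: heading 29.7°; drift -9.1° → track 20.6°, groundspeed 162.5 kt
Leg 3: heading 25.0°; drift -8.0° → track 17.0°, groundspeed 164.1 kt
Leg 4: heading 46.3°; drift -12.6° → track 33.7°, groundspeed 155.5 kt
Leg 5: heading 170.6°; drift -0.4° → track 170.2°, groundspeed 86.4 kt

Leg 1: track=192.8°, groundspeed=88.4 kt
Leg 2: track=20.6°, groundspeed=162.5 kt
Leg 3: track=17.0°, groundspeed=164.1 kt
Leg 4: track=33.7°, groundspeed=155.5 kt
Leg 5: track=170.2°, groundspeed=86.4 kt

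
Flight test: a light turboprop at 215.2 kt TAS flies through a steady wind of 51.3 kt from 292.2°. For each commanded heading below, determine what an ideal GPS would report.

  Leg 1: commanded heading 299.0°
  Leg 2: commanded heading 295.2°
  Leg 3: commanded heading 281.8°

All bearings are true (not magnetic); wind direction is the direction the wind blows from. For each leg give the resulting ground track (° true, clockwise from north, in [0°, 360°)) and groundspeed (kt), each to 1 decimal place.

Leg 1: track=301.1°, groundspeed=164.4 kt
Leg 2: track=296.1°, groundspeed=164.0 kt
Leg 3: track=278.6°, groundspeed=165.0 kt

Leg 1: heading 299.0°; drift +2.1° → track 301.1°, groundspeed 164.4 kt
Leg 2: heading 295.2°; drift +0.9° → track 296.1°, groundspeed 164.0 kt
Leg 3: heading 281.8°; drift -3.2° → track 278.6°, groundspeed 165.0 kt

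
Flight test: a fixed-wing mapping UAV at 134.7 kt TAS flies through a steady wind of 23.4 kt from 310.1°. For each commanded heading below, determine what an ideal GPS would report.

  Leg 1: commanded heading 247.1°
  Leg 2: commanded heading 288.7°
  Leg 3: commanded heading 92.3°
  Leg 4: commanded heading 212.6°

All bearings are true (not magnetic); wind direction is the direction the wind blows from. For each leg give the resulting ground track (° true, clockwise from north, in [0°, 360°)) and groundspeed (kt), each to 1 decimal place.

Leg 1: track=237.6°, groundspeed=125.8 kt
Leg 2: track=284.4°, groundspeed=113.2 kt
Leg 3: track=97.6°, groundspeed=153.9 kt
Leg 4: track=203.0°, groundspeed=139.7 kt

Leg 1: heading 247.1°; drift -9.5° → track 237.6°, groundspeed 125.8 kt
Leg 2: heading 288.7°; drift -4.3° → track 284.4°, groundspeed 113.2 kt
Leg 3: heading 92.3°; drift +5.3° → track 97.6°, groundspeed 153.9 kt
Leg 4: heading 212.6°; drift -9.6° → track 203.0°, groundspeed 139.7 kt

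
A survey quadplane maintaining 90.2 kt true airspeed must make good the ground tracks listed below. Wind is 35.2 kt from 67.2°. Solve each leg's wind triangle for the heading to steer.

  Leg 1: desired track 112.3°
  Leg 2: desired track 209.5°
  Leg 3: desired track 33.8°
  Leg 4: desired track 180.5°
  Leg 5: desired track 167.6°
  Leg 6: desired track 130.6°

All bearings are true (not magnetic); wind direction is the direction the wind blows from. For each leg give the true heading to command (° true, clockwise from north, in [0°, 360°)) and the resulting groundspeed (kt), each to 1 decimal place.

Leg 1: heading=96.3°, groundspeed=61.8 kt
Leg 2: heading=195.7°, groundspeed=115.4 kt
Leg 3: heading=46.2°, groundspeed=58.7 kt
Leg 4: heading=159.5°, groundspeed=98.1 kt
Leg 5: heading=145.0°, groundspeed=89.6 kt
Leg 6: heading=110.2°, groundspeed=68.8 kt

Leg 1: desired track 112.3°; wind correction -16.0° → command heading 96.3°, groundspeed 61.8 kt
Leg 2: desired track 209.5°; wind correction -13.8° → command heading 195.7°, groundspeed 115.4 kt
Leg 3: desired track 33.8°; wind correction +12.4° → command heading 46.2°, groundspeed 58.7 kt
Leg 4: desired track 180.5°; wind correction -21.0° → command heading 159.5°, groundspeed 98.1 kt
Leg 5: desired track 167.6°; wind correction -22.6° → command heading 145.0°, groundspeed 89.6 kt
Leg 6: desired track 130.6°; wind correction -20.4° → command heading 110.2°, groundspeed 68.8 kt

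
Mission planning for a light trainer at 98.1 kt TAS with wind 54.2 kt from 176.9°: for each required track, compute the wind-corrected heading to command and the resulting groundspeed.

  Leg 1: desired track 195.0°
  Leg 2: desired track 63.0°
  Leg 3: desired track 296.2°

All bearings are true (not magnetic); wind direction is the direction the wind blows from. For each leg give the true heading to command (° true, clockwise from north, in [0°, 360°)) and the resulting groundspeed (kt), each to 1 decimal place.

Leg 1: desired track 195.0°; wind correction -9.9° → command heading 185.1°, groundspeed 45.1 kt
Leg 2: desired track 63.0°; wind correction +30.3° → command heading 93.3°, groundspeed 106.6 kt
Leg 3: desired track 296.2°; wind correction -28.8° → command heading 267.4°, groundspeed 112.5 kt

Leg 1: heading=185.1°, groundspeed=45.1 kt
Leg 2: heading=93.3°, groundspeed=106.6 kt
Leg 3: heading=267.4°, groundspeed=112.5 kt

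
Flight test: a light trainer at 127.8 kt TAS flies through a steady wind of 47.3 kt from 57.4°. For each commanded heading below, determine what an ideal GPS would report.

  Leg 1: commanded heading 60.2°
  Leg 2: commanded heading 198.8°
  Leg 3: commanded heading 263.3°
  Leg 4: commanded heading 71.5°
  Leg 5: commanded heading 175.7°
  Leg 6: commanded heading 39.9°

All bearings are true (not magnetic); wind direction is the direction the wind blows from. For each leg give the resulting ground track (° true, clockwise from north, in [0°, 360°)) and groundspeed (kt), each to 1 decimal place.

Leg 1: track=61.8°, groundspeed=80.6 kt
Leg 2: track=209.0°, groundspeed=167.4 kt
Leg 3: track=256.4°, groundspeed=171.6 kt
Leg 4: track=79.5°, groundspeed=82.7 kt
Leg 5: track=191.2°, groundspeed=155.9 kt
Leg 6: track=30.1°, groundspeed=83.9 kt

Leg 1: heading 60.2°; drift +1.6° → track 61.8°, groundspeed 80.6 kt
Leg 2: heading 198.8°; drift +10.2° → track 209.0°, groundspeed 167.4 kt
Leg 3: heading 263.3°; drift -6.9° → track 256.4°, groundspeed 171.6 kt
Leg 4: heading 71.5°; drift +8.0° → track 79.5°, groundspeed 82.7 kt
Leg 5: heading 175.7°; drift +15.5° → track 191.2°, groundspeed 155.9 kt
Leg 6: heading 39.9°; drift -9.8° → track 30.1°, groundspeed 83.9 kt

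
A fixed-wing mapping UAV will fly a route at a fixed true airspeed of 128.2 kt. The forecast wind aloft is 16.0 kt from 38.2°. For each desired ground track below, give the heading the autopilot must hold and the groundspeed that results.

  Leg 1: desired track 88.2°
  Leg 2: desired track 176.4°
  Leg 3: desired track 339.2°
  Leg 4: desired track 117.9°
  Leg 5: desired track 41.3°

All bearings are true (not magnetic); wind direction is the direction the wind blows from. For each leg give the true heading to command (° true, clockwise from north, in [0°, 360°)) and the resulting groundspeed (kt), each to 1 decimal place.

Leg 1: desired track 88.2°; wind correction -5.5° → command heading 82.7°, groundspeed 117.3 kt
Leg 2: desired track 176.4°; wind correction -4.8° → command heading 171.6°, groundspeed 139.7 kt
Leg 3: desired track 339.2°; wind correction +6.1° → command heading 345.3°, groundspeed 119.2 kt
Leg 4: desired track 117.9°; wind correction -7.1° → command heading 110.8°, groundspeed 124.4 kt
Leg 5: desired track 41.3°; wind correction -0.4° → command heading 40.9°, groundspeed 112.2 kt

Leg 1: heading=82.7°, groundspeed=117.3 kt
Leg 2: heading=171.6°, groundspeed=139.7 kt
Leg 3: heading=345.3°, groundspeed=119.2 kt
Leg 4: heading=110.8°, groundspeed=124.4 kt
Leg 5: heading=40.9°, groundspeed=112.2 kt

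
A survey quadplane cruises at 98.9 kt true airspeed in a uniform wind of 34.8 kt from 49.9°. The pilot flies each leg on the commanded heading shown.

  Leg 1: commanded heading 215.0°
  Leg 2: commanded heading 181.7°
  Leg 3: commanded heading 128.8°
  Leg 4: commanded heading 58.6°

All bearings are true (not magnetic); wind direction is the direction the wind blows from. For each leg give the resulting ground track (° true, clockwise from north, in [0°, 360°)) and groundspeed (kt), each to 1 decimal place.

Leg 1: track=218.9°, groundspeed=132.8 kt
Leg 2: track=193.7°, groundspeed=124.8 kt
Leg 3: track=149.1°, groundspeed=98.3 kt
Leg 4: track=63.3°, groundspeed=64.7 kt

Leg 1: heading 215.0°; drift +3.9° → track 218.9°, groundspeed 132.8 kt
Leg 2: heading 181.7°; drift +12.0° → track 193.7°, groundspeed 124.8 kt
Leg 3: heading 128.8°; drift +20.3° → track 149.1°, groundspeed 98.3 kt
Leg 4: heading 58.6°; drift +4.7° → track 63.3°, groundspeed 64.7 kt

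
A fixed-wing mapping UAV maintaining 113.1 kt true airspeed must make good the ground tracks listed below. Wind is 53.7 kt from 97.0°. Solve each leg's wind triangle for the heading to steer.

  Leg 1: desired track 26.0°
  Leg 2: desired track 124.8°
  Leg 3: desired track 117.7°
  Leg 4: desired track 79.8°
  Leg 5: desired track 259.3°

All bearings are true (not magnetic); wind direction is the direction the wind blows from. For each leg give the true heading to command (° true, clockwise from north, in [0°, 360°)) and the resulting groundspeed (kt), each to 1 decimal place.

Leg 1: desired track 26.0°; wind correction +26.7° → command heading 52.7°, groundspeed 83.6 kt
Leg 2: desired track 124.8°; wind correction -12.8° → command heading 112.0°, groundspeed 62.8 kt
Leg 3: desired track 117.7°; wind correction -9.7° → command heading 108.0°, groundspeed 61.3 kt
Leg 4: desired track 79.8°; wind correction +8.1° → command heading 87.9°, groundspeed 60.7 kt
Leg 5: desired track 259.3°; wind correction -8.3° → command heading 251.0°, groundspeed 163.1 kt

Leg 1: heading=52.7°, groundspeed=83.6 kt
Leg 2: heading=112.0°, groundspeed=62.8 kt
Leg 3: heading=108.0°, groundspeed=61.3 kt
Leg 4: heading=87.9°, groundspeed=60.7 kt
Leg 5: heading=251.0°, groundspeed=163.1 kt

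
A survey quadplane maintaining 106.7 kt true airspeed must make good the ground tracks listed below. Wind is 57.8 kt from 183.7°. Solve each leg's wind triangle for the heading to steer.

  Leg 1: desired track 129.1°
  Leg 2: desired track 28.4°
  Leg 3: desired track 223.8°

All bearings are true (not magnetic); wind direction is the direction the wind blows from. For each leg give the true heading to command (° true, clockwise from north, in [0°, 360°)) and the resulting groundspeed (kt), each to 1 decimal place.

Leg 1: heading=155.3°, groundspeed=62.3 kt
Leg 2: heading=41.5°, groundspeed=156.4 kt
Leg 3: heading=203.4°, groundspeed=55.8 kt

Leg 1: desired track 129.1°; wind correction +26.2° → command heading 155.3°, groundspeed 62.3 kt
Leg 2: desired track 28.4°; wind correction +13.1° → command heading 41.5°, groundspeed 156.4 kt
Leg 3: desired track 223.8°; wind correction -20.4° → command heading 203.4°, groundspeed 55.8 kt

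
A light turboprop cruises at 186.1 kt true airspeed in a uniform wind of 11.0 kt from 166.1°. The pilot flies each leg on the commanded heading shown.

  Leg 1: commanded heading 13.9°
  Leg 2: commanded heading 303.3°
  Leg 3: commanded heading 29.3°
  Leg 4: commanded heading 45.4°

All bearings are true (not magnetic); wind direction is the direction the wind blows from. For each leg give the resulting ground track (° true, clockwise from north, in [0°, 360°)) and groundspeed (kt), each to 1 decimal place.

Leg 1: track=12.4°, groundspeed=195.9 kt
Leg 2: track=305.5°, groundspeed=194.3 kt
Leg 3: track=27.1°, groundspeed=194.3 kt
Leg 4: track=42.6°, groundspeed=191.9 kt

Leg 1: heading 13.9°; drift -1.5° → track 12.4°, groundspeed 195.9 kt
Leg 2: heading 303.3°; drift +2.2° → track 305.5°, groundspeed 194.3 kt
Leg 3: heading 29.3°; drift -2.2° → track 27.1°, groundspeed 194.3 kt
Leg 4: heading 45.4°; drift -2.8° → track 42.6°, groundspeed 191.9 kt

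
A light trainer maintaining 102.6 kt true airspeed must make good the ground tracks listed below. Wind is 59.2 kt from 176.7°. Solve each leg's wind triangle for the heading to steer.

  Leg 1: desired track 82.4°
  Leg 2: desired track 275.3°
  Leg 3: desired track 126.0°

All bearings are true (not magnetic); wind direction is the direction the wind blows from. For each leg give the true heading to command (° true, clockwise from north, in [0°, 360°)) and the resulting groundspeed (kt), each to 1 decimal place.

Leg 1: heading=117.5°, groundspeed=88.4 kt
Leg 2: heading=240.5°, groundspeed=93.1 kt
Leg 3: heading=152.5°, groundspeed=54.3 kt

Leg 1: desired track 82.4°; wind correction +35.1° → command heading 117.5°, groundspeed 88.4 kt
Leg 2: desired track 275.3°; wind correction -34.8° → command heading 240.5°, groundspeed 93.1 kt
Leg 3: desired track 126.0°; wind correction +26.5° → command heading 152.5°, groundspeed 54.3 kt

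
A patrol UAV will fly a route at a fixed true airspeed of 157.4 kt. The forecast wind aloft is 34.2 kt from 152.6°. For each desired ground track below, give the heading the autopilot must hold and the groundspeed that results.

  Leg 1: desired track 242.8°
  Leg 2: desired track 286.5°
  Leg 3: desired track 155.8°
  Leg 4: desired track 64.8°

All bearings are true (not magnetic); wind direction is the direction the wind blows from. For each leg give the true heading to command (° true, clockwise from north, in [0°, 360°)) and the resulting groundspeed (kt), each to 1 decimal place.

Leg 1: desired track 242.8°; wind correction -12.5° → command heading 230.3°, groundspeed 153.8 kt
Leg 2: desired track 286.5°; wind correction -9.0° → command heading 277.5°, groundspeed 179.2 kt
Leg 3: desired track 155.8°; wind correction -0.7° → command heading 155.1°, groundspeed 123.2 kt
Leg 4: desired track 64.8°; wind correction +12.5° → command heading 77.3°, groundspeed 152.3 kt

Leg 1: heading=230.3°, groundspeed=153.8 kt
Leg 2: heading=277.5°, groundspeed=179.2 kt
Leg 3: heading=155.1°, groundspeed=123.2 kt
Leg 4: heading=77.3°, groundspeed=152.3 kt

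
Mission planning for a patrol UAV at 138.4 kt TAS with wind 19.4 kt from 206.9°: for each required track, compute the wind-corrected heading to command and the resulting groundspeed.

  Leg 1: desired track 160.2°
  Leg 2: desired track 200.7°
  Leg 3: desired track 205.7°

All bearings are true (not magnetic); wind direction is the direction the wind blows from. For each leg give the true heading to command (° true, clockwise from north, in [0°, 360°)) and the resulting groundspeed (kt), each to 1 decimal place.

Leg 1: heading=166.1°, groundspeed=124.4 kt
Leg 2: heading=201.6°, groundspeed=119.1 kt
Leg 3: heading=205.9°, groundspeed=119.0 kt

Leg 1: desired track 160.2°; wind correction +5.9° → command heading 166.1°, groundspeed 124.4 kt
Leg 2: desired track 200.7°; wind correction +0.9° → command heading 201.6°, groundspeed 119.1 kt
Leg 3: desired track 205.7°; wind correction +0.2° → command heading 205.9°, groundspeed 119.0 kt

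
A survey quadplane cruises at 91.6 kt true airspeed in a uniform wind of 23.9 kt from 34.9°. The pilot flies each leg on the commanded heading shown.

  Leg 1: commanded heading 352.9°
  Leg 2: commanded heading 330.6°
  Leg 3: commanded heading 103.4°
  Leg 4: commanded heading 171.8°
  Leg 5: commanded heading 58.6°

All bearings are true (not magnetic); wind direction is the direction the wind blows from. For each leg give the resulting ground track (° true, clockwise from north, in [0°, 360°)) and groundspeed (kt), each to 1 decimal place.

Leg 1: track=340.7°, groundspeed=75.6 kt
Leg 2: track=315.8°, groundspeed=84.0 kt
Leg 3: track=118.4°, groundspeed=85.8 kt
Leg 4: track=180.3°, groundspeed=110.3 kt
Leg 5: track=66.4°, groundspeed=70.4 kt

Leg 1: heading 352.9°; drift -12.2° → track 340.7°, groundspeed 75.6 kt
Leg 2: heading 330.6°; drift -14.8° → track 315.8°, groundspeed 84.0 kt
Leg 3: heading 103.4°; drift +15.0° → track 118.4°, groundspeed 85.8 kt
Leg 4: heading 171.8°; drift +8.5° → track 180.3°, groundspeed 110.3 kt
Leg 5: heading 58.6°; drift +7.8° → track 66.4°, groundspeed 70.4 kt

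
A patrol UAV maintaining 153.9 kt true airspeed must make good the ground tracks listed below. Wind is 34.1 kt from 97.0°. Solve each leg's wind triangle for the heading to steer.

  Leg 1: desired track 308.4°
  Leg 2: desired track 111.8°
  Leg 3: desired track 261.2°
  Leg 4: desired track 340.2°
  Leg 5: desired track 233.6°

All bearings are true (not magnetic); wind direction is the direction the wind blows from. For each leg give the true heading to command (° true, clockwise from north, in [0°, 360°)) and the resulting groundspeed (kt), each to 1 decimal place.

Leg 1: heading=315.0°, groundspeed=182.0 kt
Leg 2: heading=108.6°, groundspeed=120.7 kt
Leg 3: heading=257.7°, groundspeed=186.4 kt
Leg 4: heading=351.6°, groundspeed=166.2 kt
Leg 5: heading=224.8°, groundspeed=176.9 kt

Leg 1: desired track 308.4°; wind correction +6.6° → command heading 315.0°, groundspeed 182.0 kt
Leg 2: desired track 111.8°; wind correction -3.2° → command heading 108.6°, groundspeed 120.7 kt
Leg 3: desired track 261.2°; wind correction -3.5° → command heading 257.7°, groundspeed 186.4 kt
Leg 4: desired track 340.2°; wind correction +11.4° → command heading 351.6°, groundspeed 166.2 kt
Leg 5: desired track 233.6°; wind correction -8.8° → command heading 224.8°, groundspeed 176.9 kt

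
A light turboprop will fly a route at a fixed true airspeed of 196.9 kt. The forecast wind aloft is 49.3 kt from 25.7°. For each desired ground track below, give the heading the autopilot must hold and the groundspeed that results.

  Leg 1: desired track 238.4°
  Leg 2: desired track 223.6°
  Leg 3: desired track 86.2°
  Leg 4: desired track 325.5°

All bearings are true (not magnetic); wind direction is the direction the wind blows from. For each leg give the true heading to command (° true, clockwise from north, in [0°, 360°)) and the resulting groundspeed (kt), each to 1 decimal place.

Leg 1: desired track 238.4°; wind correction +7.8° → command heading 246.2°, groundspeed 236.6 kt
Leg 2: desired track 223.6°; wind correction +4.4° → command heading 228.0°, groundspeed 243.2 kt
Leg 3: desired track 86.2°; wind correction -12.6° → command heading 73.6°, groundspeed 167.9 kt
Leg 4: desired track 325.5°; wind correction +12.5° → command heading 338.0°, groundspeed 167.7 kt

Leg 1: heading=246.2°, groundspeed=236.6 kt
Leg 2: heading=228.0°, groundspeed=243.2 kt
Leg 3: heading=73.6°, groundspeed=167.9 kt
Leg 4: heading=338.0°, groundspeed=167.7 kt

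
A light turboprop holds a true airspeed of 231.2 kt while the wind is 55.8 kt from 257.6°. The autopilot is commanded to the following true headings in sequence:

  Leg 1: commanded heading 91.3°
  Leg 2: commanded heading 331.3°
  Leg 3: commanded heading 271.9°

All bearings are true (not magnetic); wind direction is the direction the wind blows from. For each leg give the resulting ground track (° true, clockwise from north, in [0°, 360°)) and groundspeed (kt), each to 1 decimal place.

Leg 1: track=88.6°, groundspeed=285.7 kt
Leg 2: track=345.3°, groundspeed=222.1 kt
Leg 3: track=276.3°, groundspeed=177.7 kt

Leg 1: heading 91.3°; drift -2.7° → track 88.6°, groundspeed 285.7 kt
Leg 2: heading 331.3°; drift +14.0° → track 345.3°, groundspeed 222.1 kt
Leg 3: heading 271.9°; drift +4.4° → track 276.3°, groundspeed 177.7 kt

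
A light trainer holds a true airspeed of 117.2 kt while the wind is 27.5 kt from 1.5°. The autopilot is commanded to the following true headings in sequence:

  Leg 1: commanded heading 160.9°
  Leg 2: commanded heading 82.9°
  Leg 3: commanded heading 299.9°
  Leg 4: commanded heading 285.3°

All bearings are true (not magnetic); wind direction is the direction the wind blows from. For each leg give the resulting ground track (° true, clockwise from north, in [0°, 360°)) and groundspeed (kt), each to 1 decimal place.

Leg 1: track=164.8°, groundspeed=143.3 kt
Leg 2: track=96.4°, groundspeed=116.3 kt
Leg 3: track=286.8°, groundspeed=106.9 kt
Leg 4: track=271.7°, groundspeed=113.8 kt

Leg 1: heading 160.9°; drift +3.9° → track 164.8°, groundspeed 143.3 kt
Leg 2: heading 82.9°; drift +13.5° → track 96.4°, groundspeed 116.3 kt
Leg 3: heading 299.9°; drift -13.1° → track 286.8°, groundspeed 106.9 kt
Leg 4: heading 285.3°; drift -13.6° → track 271.7°, groundspeed 113.8 kt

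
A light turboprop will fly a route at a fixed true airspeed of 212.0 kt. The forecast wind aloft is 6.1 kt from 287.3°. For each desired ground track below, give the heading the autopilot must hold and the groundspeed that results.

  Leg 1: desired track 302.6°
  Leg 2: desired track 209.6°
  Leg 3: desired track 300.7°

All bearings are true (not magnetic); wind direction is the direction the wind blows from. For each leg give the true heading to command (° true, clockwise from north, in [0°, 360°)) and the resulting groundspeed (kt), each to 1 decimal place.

Leg 1: heading=302.2°, groundspeed=206.1 kt
Leg 2: heading=211.2°, groundspeed=210.6 kt
Leg 3: heading=300.3°, groundspeed=206.1 kt

Leg 1: desired track 302.6°; wind correction -0.4° → command heading 302.2°, groundspeed 206.1 kt
Leg 2: desired track 209.6°; wind correction +1.6° → command heading 211.2°, groundspeed 210.6 kt
Leg 3: desired track 300.7°; wind correction -0.4° → command heading 300.3°, groundspeed 206.1 kt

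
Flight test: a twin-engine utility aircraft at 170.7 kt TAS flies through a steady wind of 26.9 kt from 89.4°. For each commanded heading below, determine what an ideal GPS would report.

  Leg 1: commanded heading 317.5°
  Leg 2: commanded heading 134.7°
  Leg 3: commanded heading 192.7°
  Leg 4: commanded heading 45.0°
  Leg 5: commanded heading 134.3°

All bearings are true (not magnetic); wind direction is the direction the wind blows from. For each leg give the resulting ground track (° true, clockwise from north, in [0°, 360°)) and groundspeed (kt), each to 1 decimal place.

Leg 1: track=311.4°, groundspeed=189.7 kt
Leg 2: track=141.9°, groundspeed=153.0 kt
Leg 3: track=201.1°, groundspeed=178.8 kt
Leg 4: track=37.9°, groundspeed=152.6 kt
Leg 5: track=141.4°, groundspeed=152.8 kt

Leg 1: heading 317.5°; drift -6.1° → track 311.4°, groundspeed 189.7 kt
Leg 2: heading 134.7°; drift +7.2° → track 141.9°, groundspeed 153.0 kt
Leg 3: heading 192.7°; drift +8.4° → track 201.1°, groundspeed 178.8 kt
Leg 4: heading 45.0°; drift -7.1° → track 37.9°, groundspeed 152.6 kt
Leg 5: heading 134.3°; drift +7.1° → track 141.4°, groundspeed 152.8 kt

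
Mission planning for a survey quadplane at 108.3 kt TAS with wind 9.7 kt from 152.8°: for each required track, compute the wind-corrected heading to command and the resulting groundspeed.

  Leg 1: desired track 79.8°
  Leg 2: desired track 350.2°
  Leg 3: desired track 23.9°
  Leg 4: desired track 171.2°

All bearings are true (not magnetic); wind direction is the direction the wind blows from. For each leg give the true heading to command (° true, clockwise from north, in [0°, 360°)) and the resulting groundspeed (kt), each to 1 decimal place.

Leg 1: heading=84.7°, groundspeed=105.1 kt
Leg 2: heading=351.7°, groundspeed=117.5 kt
Leg 3: heading=27.9°, groundspeed=114.1 kt
Leg 4: heading=169.6°, groundspeed=99.1 kt

Leg 1: desired track 79.8°; wind correction +4.9° → command heading 84.7°, groundspeed 105.1 kt
Leg 2: desired track 350.2°; wind correction +1.5° → command heading 351.7°, groundspeed 117.5 kt
Leg 3: desired track 23.9°; wind correction +4.0° → command heading 27.9°, groundspeed 114.1 kt
Leg 4: desired track 171.2°; wind correction -1.6° → command heading 169.6°, groundspeed 99.1 kt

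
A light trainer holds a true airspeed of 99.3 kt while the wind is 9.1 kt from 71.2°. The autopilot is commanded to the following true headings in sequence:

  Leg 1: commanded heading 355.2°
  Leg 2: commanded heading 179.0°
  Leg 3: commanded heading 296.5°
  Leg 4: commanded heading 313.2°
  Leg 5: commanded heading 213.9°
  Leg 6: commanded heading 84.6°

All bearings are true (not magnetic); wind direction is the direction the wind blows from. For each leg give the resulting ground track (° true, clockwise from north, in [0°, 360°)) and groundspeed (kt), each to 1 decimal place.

Leg 1: heading 355.2°; drift -5.2° → track 350.0°, groundspeed 97.5 kt
Leg 2: heading 179.0°; drift +4.9° → track 183.9°, groundspeed 102.4 kt
Leg 3: heading 296.5°; drift -3.5° → track 293.0°, groundspeed 105.9 kt
Leg 4: heading 313.2°; drift -4.4° → track 308.8°, groundspeed 103.9 kt
Leg 5: heading 213.9°; drift +3.0° → track 216.9°, groundspeed 106.7 kt
Leg 6: heading 84.6°; drift +1.3° → track 85.9°, groundspeed 90.5 kt

Leg 1: track=350.0°, groundspeed=97.5 kt
Leg 2: track=183.9°, groundspeed=102.4 kt
Leg 3: track=293.0°, groundspeed=105.9 kt
Leg 4: track=308.8°, groundspeed=103.9 kt
Leg 5: track=216.9°, groundspeed=106.7 kt
Leg 6: track=85.9°, groundspeed=90.5 kt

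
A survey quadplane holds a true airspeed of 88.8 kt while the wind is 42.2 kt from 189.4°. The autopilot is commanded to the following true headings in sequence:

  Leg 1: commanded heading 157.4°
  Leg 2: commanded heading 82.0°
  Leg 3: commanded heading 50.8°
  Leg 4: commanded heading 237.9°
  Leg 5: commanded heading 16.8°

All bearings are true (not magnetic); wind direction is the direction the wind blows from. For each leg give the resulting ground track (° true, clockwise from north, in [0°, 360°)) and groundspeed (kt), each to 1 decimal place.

Leg 1: track=134.5°, groundspeed=57.5 kt
Leg 2: track=60.3°, groundspeed=109.1 kt
Leg 3: track=37.8°, groundspeed=123.6 kt
Leg 4: track=265.4°, groundspeed=68.6 kt
Leg 5: track=14.4°, groundspeed=130.8 kt

Leg 1: heading 157.4°; drift -22.9° → track 134.5°, groundspeed 57.5 kt
Leg 2: heading 82.0°; drift -21.7° → track 60.3°, groundspeed 109.1 kt
Leg 3: heading 50.8°; drift -13.0° → track 37.8°, groundspeed 123.6 kt
Leg 4: heading 237.9°; drift +27.5° → track 265.4°, groundspeed 68.6 kt
Leg 5: heading 16.8°; drift -2.4° → track 14.4°, groundspeed 130.8 kt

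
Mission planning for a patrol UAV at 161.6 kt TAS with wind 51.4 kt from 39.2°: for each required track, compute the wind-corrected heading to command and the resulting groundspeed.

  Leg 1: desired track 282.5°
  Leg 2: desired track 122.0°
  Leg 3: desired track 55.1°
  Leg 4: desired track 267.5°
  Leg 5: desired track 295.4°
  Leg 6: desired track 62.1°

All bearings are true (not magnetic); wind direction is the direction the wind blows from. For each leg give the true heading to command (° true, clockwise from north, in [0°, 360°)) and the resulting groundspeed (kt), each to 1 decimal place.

Leg 1: desired track 282.5°; wind correction +16.5° → command heading 299.0°, groundspeed 178.0 kt
Leg 2: desired track 122.0°; wind correction -18.4° → command heading 103.6°, groundspeed 146.9 kt
Leg 3: desired track 55.1°; wind correction -5.0° → command heading 50.1°, groundspeed 111.6 kt
Leg 4: desired track 267.5°; wind correction +13.7° → command heading 281.2°, groundspeed 191.2 kt
Leg 5: desired track 295.4°; wind correction +18.0° → command heading 313.4°, groundspeed 166.0 kt
Leg 6: desired track 62.1°; wind correction -7.1° → command heading 55.0°, groundspeed 113.0 kt

Leg 1: heading=299.0°, groundspeed=178.0 kt
Leg 2: heading=103.6°, groundspeed=146.9 kt
Leg 3: heading=50.1°, groundspeed=111.6 kt
Leg 4: heading=281.2°, groundspeed=191.2 kt
Leg 5: heading=313.4°, groundspeed=166.0 kt
Leg 6: heading=55.0°, groundspeed=113.0 kt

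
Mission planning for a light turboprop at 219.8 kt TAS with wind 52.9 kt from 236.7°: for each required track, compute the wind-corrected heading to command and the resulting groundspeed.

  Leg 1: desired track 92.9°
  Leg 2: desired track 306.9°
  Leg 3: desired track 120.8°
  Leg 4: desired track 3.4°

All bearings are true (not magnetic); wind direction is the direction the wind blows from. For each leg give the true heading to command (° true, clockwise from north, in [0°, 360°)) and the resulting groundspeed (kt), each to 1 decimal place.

Leg 1: heading=101.1°, groundspeed=260.3 kt
Leg 2: heading=293.8°, groundspeed=196.2 kt
Leg 3: heading=133.3°, groundspeed=237.7 kt
Leg 4: heading=352.3°, groundspeed=247.3 kt

Leg 1: desired track 92.9°; wind correction +8.2° → command heading 101.1°, groundspeed 260.3 kt
Leg 2: desired track 306.9°; wind correction -13.1° → command heading 293.8°, groundspeed 196.2 kt
Leg 3: desired track 120.8°; wind correction +12.5° → command heading 133.3°, groundspeed 237.7 kt
Leg 4: desired track 3.4°; wind correction -11.1° → command heading 352.3°, groundspeed 247.3 kt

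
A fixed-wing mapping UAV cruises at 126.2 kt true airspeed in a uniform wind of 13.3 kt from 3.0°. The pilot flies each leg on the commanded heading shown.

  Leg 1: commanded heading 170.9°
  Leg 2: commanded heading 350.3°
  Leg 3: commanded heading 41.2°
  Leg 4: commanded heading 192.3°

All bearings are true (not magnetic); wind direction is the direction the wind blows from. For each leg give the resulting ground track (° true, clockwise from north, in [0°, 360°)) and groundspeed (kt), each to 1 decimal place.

Leg 1: heading 170.9°; drift +1.1° → track 172.0°, groundspeed 139.2 kt
Leg 2: heading 350.3°; drift -1.5° → track 348.8°, groundspeed 113.3 kt
Leg 3: heading 41.2°; drift +4.1° → track 45.3°, groundspeed 116.0 kt
Leg 4: heading 192.3°; drift -0.9° → track 191.4°, groundspeed 139.3 kt

Leg 1: track=172.0°, groundspeed=139.2 kt
Leg 2: track=348.8°, groundspeed=113.3 kt
Leg 3: track=45.3°, groundspeed=116.0 kt
Leg 4: track=191.4°, groundspeed=139.3 kt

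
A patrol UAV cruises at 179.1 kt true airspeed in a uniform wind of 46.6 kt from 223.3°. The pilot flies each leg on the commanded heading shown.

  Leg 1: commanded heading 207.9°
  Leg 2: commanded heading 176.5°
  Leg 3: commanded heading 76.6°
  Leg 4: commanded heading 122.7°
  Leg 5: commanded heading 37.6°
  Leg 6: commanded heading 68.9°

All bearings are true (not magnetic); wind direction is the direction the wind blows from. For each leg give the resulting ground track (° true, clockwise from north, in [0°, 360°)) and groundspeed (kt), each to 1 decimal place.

Leg 1: track=202.6°, groundspeed=134.7 kt
Leg 2: track=163.5°, groundspeed=151.1 kt
Leg 3: track=69.9°, groundspeed=219.5 kt
Leg 4: track=109.0°, groundspeed=193.2 kt
Leg 5: track=38.8°, groundspeed=225.5 kt
Leg 6: track=63.7°, groundspeed=222.0 kt

Leg 1: heading 207.9°; drift -5.3° → track 202.6°, groundspeed 134.7 kt
Leg 2: heading 176.5°; drift -13.0° → track 163.5°, groundspeed 151.1 kt
Leg 3: heading 76.6°; drift -6.7° → track 69.9°, groundspeed 219.5 kt
Leg 4: heading 122.7°; drift -13.7° → track 109.0°, groundspeed 193.2 kt
Leg 5: heading 37.6°; drift +1.2° → track 38.8°, groundspeed 225.5 kt
Leg 6: heading 68.9°; drift -5.2° → track 63.7°, groundspeed 222.0 kt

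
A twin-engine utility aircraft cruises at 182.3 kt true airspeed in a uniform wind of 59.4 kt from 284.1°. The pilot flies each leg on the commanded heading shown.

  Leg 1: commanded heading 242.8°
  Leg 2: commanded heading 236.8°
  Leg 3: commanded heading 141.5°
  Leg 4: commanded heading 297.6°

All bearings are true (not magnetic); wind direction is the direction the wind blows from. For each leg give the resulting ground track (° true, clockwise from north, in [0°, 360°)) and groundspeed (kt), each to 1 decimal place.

Leg 1: track=226.9°, groundspeed=143.1 kt
Leg 2: track=219.7°, groundspeed=148.6 kt
Leg 3: track=132.6°, groundspeed=232.3 kt
Leg 4: track=304.0°, groundspeed=125.3 kt

Leg 1: heading 242.8°; drift -15.9° → track 226.9°, groundspeed 143.1 kt
Leg 2: heading 236.8°; drift -17.1° → track 219.7°, groundspeed 148.6 kt
Leg 3: heading 141.5°; drift -8.9° → track 132.6°, groundspeed 232.3 kt
Leg 4: heading 297.6°; drift +6.4° → track 304.0°, groundspeed 125.3 kt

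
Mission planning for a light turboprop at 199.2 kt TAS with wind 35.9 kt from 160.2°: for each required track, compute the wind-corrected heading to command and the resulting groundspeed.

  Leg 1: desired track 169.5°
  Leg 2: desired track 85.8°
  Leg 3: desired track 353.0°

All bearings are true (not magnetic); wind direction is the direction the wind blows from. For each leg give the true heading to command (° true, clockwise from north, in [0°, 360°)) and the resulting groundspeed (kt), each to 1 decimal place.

Leg 1: heading=167.8°, groundspeed=163.7 kt
Leg 2: heading=95.8°, groundspeed=186.5 kt
Leg 3: heading=355.3°, groundspeed=234.0 kt

Leg 1: desired track 169.5°; wind correction -1.7° → command heading 167.8°, groundspeed 163.7 kt
Leg 2: desired track 85.8°; wind correction +10.0° → command heading 95.8°, groundspeed 186.5 kt
Leg 3: desired track 353.0°; wind correction +2.3° → command heading 355.3°, groundspeed 234.0 kt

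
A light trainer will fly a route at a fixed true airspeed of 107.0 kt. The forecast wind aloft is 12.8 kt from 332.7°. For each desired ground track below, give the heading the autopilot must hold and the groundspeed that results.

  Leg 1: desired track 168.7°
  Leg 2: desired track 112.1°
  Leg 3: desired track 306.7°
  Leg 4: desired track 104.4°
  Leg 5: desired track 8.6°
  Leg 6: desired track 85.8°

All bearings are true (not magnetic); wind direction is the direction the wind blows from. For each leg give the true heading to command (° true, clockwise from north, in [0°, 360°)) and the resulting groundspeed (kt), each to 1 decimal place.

Leg 1: heading=170.6°, groundspeed=119.2 kt
Leg 2: heading=107.6°, groundspeed=116.4 kt
Leg 3: heading=309.7°, groundspeed=95.3 kt
Leg 4: heading=99.3°, groundspeed=115.1 kt
Leg 5: heading=4.6°, groundspeed=96.4 kt
Leg 6: heading=79.5°, groundspeed=111.4 kt

Leg 1: desired track 168.7°; wind correction +1.9° → command heading 170.6°, groundspeed 119.2 kt
Leg 2: desired track 112.1°; wind correction -4.5° → command heading 107.6°, groundspeed 116.4 kt
Leg 3: desired track 306.7°; wind correction +3.0° → command heading 309.7°, groundspeed 95.3 kt
Leg 4: desired track 104.4°; wind correction -5.1° → command heading 99.3°, groundspeed 115.1 kt
Leg 5: desired track 8.6°; wind correction -4.0° → command heading 4.6°, groundspeed 96.4 kt
Leg 6: desired track 85.8°; wind correction -6.3° → command heading 79.5°, groundspeed 111.4 kt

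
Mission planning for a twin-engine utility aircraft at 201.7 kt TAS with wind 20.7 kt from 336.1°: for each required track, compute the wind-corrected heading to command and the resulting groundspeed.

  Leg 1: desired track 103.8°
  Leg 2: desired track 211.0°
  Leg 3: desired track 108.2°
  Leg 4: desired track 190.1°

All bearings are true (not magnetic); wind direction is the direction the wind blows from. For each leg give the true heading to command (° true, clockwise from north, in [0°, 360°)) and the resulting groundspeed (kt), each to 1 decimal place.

Leg 1: desired track 103.8°; wind correction -4.7° → command heading 99.1°, groundspeed 213.7 kt
Leg 2: desired track 211.0°; wind correction +4.8° → command heading 215.8°, groundspeed 212.9 kt
Leg 3: desired track 108.2°; wind correction -4.4° → command heading 103.8°, groundspeed 215.0 kt
Leg 4: desired track 190.1°; wind correction +3.3° → command heading 193.4°, groundspeed 218.5 kt

Leg 1: heading=99.1°, groundspeed=213.7 kt
Leg 2: heading=215.8°, groundspeed=212.9 kt
Leg 3: heading=103.8°, groundspeed=215.0 kt
Leg 4: heading=193.4°, groundspeed=218.5 kt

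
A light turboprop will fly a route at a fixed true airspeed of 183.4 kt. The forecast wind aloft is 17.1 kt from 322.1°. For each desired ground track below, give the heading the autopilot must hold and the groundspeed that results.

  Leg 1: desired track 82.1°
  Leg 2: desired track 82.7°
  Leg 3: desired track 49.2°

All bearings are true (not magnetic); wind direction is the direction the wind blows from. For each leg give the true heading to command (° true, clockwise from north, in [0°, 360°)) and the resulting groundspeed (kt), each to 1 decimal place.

Leg 1: heading=77.5°, groundspeed=191.4 kt
Leg 2: heading=78.1°, groundspeed=191.5 kt
Leg 3: heading=43.9°, groundspeed=181.7 kt

Leg 1: desired track 82.1°; wind correction -4.6° → command heading 77.5°, groundspeed 191.4 kt
Leg 2: desired track 82.7°; wind correction -4.6° → command heading 78.1°, groundspeed 191.5 kt
Leg 3: desired track 49.2°; wind correction -5.3° → command heading 43.9°, groundspeed 181.7 kt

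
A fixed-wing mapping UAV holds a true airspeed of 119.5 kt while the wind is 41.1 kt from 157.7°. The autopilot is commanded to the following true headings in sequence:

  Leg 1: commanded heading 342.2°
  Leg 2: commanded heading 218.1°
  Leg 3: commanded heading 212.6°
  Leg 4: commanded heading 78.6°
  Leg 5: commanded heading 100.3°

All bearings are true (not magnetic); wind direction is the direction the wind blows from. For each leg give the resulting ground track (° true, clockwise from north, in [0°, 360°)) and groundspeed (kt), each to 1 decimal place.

Leg 1: track=341.0°, groundspeed=160.5 kt
Leg 2: track=237.9°, groundspeed=105.4 kt
Leg 3: track=231.9°, groundspeed=101.6 kt
Leg 4: track=58.7°, groundspeed=118.8 kt
Leg 5: track=80.7°, groundspeed=103.3 kt

Leg 1: heading 342.2°; drift -1.2° → track 341.0°, groundspeed 160.5 kt
Leg 2: heading 218.1°; drift +19.8° → track 237.9°, groundspeed 105.4 kt
Leg 3: heading 212.6°; drift +19.3° → track 231.9°, groundspeed 101.6 kt
Leg 4: heading 78.6°; drift -19.9° → track 58.7°, groundspeed 118.8 kt
Leg 5: heading 100.3°; drift -19.6° → track 80.7°, groundspeed 103.3 kt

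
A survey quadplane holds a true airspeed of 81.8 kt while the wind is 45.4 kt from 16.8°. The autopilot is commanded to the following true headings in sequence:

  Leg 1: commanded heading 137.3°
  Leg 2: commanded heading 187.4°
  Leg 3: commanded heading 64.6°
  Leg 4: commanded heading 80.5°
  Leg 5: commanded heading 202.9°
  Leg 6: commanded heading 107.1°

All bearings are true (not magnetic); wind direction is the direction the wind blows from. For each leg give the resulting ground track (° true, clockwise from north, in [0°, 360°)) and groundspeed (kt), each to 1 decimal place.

Leg 1: track=157.8°, groundspeed=111.9 kt
Leg 2: track=190.8°, groundspeed=126.8 kt
Leg 3: track=97.8°, groundspeed=61.3 kt
Leg 4: track=113.9°, groundspeed=73.9 kt
Leg 5: track=200.7°, groundspeed=127.0 kt
Leg 6: track=136.1°, groundspeed=93.8 kt

Leg 1: heading 137.3°; drift +20.5° → track 157.8°, groundspeed 111.9 kt
Leg 2: heading 187.4°; drift +3.4° → track 190.8°, groundspeed 126.8 kt
Leg 3: heading 64.6°; drift +33.2° → track 97.8°, groundspeed 61.3 kt
Leg 4: heading 80.5°; drift +33.4° → track 113.9°, groundspeed 73.9 kt
Leg 5: heading 202.9°; drift -2.2° → track 200.7°, groundspeed 127.0 kt
Leg 6: heading 107.1°; drift +29.0° → track 136.1°, groundspeed 93.8 kt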